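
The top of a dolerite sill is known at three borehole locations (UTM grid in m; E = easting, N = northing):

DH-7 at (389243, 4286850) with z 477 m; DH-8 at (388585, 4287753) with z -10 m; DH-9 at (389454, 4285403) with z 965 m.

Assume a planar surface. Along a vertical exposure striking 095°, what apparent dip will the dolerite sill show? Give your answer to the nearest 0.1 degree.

Let the plane be z = a·E + b·N + c.
DH-8−DH-7: −658a + 903b = −487;  DH-9−DH-7: 211a − 1447b = 488.
Solving gives a = 0.34667, b = −0.28670.
Unit vector along 095° is (sin 95°, cos 95°) = (0.9962, -0.0872).
Slope in that direction = a·(0.9962) + b·(-0.0872) = 0.37034.
Apparent dip = arctan|0.37034| = 20.3° (true dip is 24.2°, so apparent ≤ true as expected).

20.3°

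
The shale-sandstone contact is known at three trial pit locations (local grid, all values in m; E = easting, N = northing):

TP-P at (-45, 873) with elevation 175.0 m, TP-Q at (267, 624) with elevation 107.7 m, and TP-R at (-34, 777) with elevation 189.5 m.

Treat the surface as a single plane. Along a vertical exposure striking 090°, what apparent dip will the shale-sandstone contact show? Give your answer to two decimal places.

20.31°

Two edge vectors: TP-P→TP-Q = (312, -249, -67.3), TP-P→TP-R = (11, -96, 14.5).
Normal n = (TP-P→TP-Q) × (TP-P→TP-R) = (-10071.3, -5264.3, -27213).
So ∂z/∂E = −n_x/n_z = −0.37009 and ∂z/∂N = −n_y/n_z = −0.19345.
Unit vector along 090° is (sin 90°, cos 90°) = (1.0000, 0.0000).
Slope in that direction = a·(1.0000) + b·(0.0000) = −0.37009.
Apparent dip = arctan|0.37009| = 20.31° (true dip is 22.7°, so apparent ≤ true as expected).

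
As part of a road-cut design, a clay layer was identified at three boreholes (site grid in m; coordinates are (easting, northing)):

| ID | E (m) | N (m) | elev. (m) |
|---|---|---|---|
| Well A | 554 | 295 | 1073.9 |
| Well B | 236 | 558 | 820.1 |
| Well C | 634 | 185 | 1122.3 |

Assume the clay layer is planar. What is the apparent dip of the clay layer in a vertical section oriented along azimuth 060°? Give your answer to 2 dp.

Two edge vectors: Well A→Well B = (-318, 263, -253.8), Well A→Well C = (80, -110, 48.4).
Normal n = (Well A→Well B) × (Well A→Well C) = (-15188.8, -4912.8, 13940).
So ∂z/∂E = −n_x/n_z = 1.08958 and ∂z/∂N = −n_y/n_z = 0.35242.
Unit vector along 060° is (sin 60°, cos 60°) = (0.8660, 0.5000).
Slope in that direction = a·(0.8660) + b·(0.5000) = 1.11982.
Apparent dip = arctan|1.11982| = 48.24° (true dip is 48.9°, so apparent ≤ true as expected).

48.24°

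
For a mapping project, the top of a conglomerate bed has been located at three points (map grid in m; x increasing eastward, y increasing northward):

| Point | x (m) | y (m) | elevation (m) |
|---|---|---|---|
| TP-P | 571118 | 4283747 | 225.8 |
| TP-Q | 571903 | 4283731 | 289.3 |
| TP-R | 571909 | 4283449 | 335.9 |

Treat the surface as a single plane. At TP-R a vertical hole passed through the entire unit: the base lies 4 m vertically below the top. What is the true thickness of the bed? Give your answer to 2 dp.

Two edge vectors: TP-P→TP-Q = (785, -16, 63.5), TP-P→TP-R = (791, -298, 110.1).
Normal n = (TP-P→TP-Q) × (TP-P→TP-R) = (17161.4, -36200, -221274).
So ∂z/∂x = −n_x/n_z = 0.07756 and ∂z/∂y = −n_y/n_z = −0.16360.
|∇z| = √(a²+b²) = 0.18105, so dip δ = arctan(0.18105) = 10.26°.
True thickness = vertical thickness × cos δ = 4 × cos 10.26° = 3.94 m.

3.94 m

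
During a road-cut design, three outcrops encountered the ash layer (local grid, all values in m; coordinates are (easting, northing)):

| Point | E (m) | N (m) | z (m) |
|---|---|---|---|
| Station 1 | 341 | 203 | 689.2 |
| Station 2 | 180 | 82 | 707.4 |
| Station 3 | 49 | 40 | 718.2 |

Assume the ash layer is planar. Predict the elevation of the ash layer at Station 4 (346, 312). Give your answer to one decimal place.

681.2 m

Two edge vectors: Station 1→Station 2 = (-161, -121, 18.2), Station 1→Station 3 = (-292, -163, 29).
Normal n = (Station 1→Station 2) × (Station 1→Station 3) = (-542.4, -645.4, -9089).
So ∂z/∂E = −n_x/n_z = −0.05968 and ∂z/∂N = −n_y/n_z = −0.07101.
Intercept c from Station 1: 689.2 + 20.35 + 14.41 = 723.96.
At (346, 312): z = −20.6 − 22.2 + 723.96 = 681.2 m.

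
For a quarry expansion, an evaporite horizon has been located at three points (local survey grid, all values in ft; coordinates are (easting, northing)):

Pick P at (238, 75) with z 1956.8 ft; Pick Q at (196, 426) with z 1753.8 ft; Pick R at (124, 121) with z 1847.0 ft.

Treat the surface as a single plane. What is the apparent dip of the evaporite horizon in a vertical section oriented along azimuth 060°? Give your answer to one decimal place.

Two edge vectors: Pick P→Pick Q = (-42, 351, -203), Pick P→Pick R = (-114, 46, -109.8).
Normal n = (Pick P→Pick Q) × (Pick P→Pick R) = (-29201.8, 18530.4, 38082).
So ∂z/∂E = −n_x/n_z = 0.76681 and ∂z/∂N = −n_y/n_z = −0.48659.
Unit vector along 060° is (sin 60°, cos 60°) = (0.8660, 0.5000).
Slope in that direction = a·(0.8660) + b·(0.5000) = 0.42078.
Apparent dip = arctan|0.42078| = 22.8° (true dip is 42.2°, so apparent ≤ true as expected).

22.8°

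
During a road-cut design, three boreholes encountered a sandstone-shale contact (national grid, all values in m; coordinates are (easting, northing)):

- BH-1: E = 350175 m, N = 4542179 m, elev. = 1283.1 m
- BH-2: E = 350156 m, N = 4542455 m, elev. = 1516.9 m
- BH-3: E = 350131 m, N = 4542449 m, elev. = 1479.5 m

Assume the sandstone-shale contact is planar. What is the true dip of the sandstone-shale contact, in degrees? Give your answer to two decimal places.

Let the plane be z = a·E + b·N + c.
BH-2−BH-1: −19a + 276b = 233.8;  BH-3−BH-1: −44a + 270b = 196.4.
Solving gives a = 1.27169, b = 0.93464.
Gradient magnitude |∇z| = √(a² + b²) = √(1.61718 + 0.87356) = 1.57821.
True dip = arctan(1.57821) = 57.64°, dipping toward SW (azimuth ≈ 234°).

57.64°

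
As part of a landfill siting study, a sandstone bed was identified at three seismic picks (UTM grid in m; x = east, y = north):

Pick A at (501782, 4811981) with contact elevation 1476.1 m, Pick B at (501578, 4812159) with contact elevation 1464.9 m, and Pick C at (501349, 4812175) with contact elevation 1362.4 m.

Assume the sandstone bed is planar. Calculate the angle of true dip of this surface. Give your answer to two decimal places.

Let the plane be z = a·x + b·y + c.
Pick B−Pick A: −204a + 178b = −11.2;  Pick C−Pick A: −433a + 194b = −113.7.
Solving gives a = 0.48178, b = 0.48923.
Gradient magnitude |∇z| = √(a² + b²) = √(0.23211 + 0.23935) = 0.68663.
True dip = arctan(0.68663) = 34.47°, dipping toward SW (azimuth ≈ 225°).

34.47°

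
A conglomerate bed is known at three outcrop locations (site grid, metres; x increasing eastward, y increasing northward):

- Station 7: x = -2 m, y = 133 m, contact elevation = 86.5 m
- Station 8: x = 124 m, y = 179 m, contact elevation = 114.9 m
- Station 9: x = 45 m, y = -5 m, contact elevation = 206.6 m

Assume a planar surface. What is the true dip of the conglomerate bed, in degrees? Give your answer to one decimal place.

Let the plane be z = a·x + b·y + c.
Station 8−Station 7: 126a + 46b = 28.4;  Station 9−Station 7: 47a − 138b = 120.1.
Solving gives a = 0.48306, b = −0.70577.
Gradient magnitude |∇z| = √(a² + b²) = √(0.23335 + 0.49811) = 0.85525.
True dip = arctan(0.85525) = 40.5°, dipping toward NW (azimuth ≈ 326°).

40.5°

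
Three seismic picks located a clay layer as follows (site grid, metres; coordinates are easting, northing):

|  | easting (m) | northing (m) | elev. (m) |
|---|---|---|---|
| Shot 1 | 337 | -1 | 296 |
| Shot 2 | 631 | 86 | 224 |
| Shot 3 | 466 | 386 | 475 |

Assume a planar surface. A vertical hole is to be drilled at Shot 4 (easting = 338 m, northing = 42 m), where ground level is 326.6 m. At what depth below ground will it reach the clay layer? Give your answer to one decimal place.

5.1 m

Let the plane be z = a·easting + b·northing + c.
Shot 2−Shot 1: 294a + 87b = −72;  Shot 3−Shot 1: 129a + 387b = 179.
Solving gives a = −0.42355, b = 0.60372.
Then c = 296 − a·337 − b·-1 = 439.34.
At (338, 42): z_contact = −143.16 + 25.36 + 439.34 = 321.54 m.
Depth below ground = 326.6 − 321.54 = 5.1 m.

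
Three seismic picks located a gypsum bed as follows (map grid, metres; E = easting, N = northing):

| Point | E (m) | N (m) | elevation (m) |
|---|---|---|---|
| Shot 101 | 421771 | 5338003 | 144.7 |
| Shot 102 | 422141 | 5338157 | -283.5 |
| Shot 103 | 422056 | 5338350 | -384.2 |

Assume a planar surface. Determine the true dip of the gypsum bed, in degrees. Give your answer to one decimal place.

49.7°

Let the plane be z = a·E + b·N + c.
Shot 102−Shot 101: 370a + 154b = −428.2;  Shot 103−Shot 101: 285a + 347b = −528.9.
Solving gives a = −0.79449, b = −0.87167.
Gradient magnitude |∇z| = √(a² + b²) = √(0.63122 + 0.75981) = 1.17942.
True dip = arctan(1.17942) = 49.7°, dipping toward NE (azimuth ≈ 042°).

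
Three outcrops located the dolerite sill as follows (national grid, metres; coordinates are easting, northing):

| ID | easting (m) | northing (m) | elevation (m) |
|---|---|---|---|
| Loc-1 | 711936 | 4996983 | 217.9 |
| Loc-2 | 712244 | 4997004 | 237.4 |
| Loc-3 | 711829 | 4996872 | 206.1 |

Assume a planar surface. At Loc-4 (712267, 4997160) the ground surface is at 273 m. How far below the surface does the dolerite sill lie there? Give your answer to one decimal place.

Let the plane be z = a·easting + b·northing + c.
Loc-2−Loc-1: 308a + 21b = 19.5;  Loc-3−Loc-1: −107a − 111b = −11.8.
Solving gives a = 0.060007514, b = 0.048461225.
Then c = 217.9 − a·711936 − b·4996983 = −284663.53.
At (712267, 4997160): z_contact = 42741.37 + 242168.50 − 284663.53 = 246.34 m.
Depth below ground = 273 − 246.34 = 26.7 m.

26.7 m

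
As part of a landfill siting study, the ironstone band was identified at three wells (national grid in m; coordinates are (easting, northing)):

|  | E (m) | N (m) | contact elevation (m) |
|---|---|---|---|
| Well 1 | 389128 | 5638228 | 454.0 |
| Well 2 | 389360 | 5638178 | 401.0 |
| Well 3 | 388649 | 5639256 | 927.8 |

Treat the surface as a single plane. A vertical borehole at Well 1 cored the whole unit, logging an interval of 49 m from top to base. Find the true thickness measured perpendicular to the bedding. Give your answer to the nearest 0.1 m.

Let the plane be z = a·E + b·N + c.
Well 2−Well 1: 232a − 50b = −53;  Well 3−Well 1: −479a + 1028b = 473.8.
Solving gives a = −0.14353, b = 0.39402.
|∇z| = √(a²+b²) = 0.41934, so dip δ = arctan(0.41934) = 22.75°.
True thickness = vertical thickness × cos δ = 49 × cos 22.75° = 45.2 m.

45.2 m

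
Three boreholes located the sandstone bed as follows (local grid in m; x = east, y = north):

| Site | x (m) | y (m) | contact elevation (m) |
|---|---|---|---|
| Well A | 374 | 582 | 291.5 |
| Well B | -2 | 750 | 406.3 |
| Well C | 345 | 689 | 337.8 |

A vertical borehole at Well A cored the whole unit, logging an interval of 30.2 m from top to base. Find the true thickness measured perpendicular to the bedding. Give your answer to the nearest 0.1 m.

27.9 m

Two edge vectors: Well A→Well B = (-376, 168, 114.8), Well A→Well C = (-29, 107, 46.3).
Normal n = (Well A→Well B) × (Well A→Well C) = (-4505.2, 14079.6, -35360).
So ∂z/∂x = −n_x/n_z = −0.12741 and ∂z/∂y = −n_y/n_z = 0.39818.
|∇z| = √(a²+b²) = 0.41807, so dip δ = arctan(0.41807) = 22.69°.
True thickness = vertical thickness × cos δ = 30.2 × cos 22.69° = 27.9 m.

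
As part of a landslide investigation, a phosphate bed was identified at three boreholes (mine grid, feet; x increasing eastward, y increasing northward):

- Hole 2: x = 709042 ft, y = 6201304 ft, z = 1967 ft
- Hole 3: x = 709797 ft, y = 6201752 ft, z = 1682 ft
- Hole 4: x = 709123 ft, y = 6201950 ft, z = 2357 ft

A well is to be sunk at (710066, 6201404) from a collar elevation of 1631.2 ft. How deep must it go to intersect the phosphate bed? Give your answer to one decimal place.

Two edge vectors: Hole 2→Hole 3 = (755, 448, -285), Hole 2→Hole 4 = (81, 646, 390).
Normal n = (Hole 2→Hole 3) × (Hole 2→Hole 4) = (358830, -317535, 451442).
So ∂z/∂x = −n_x/n_z = −0.794852938 and ∂z/∂y = −n_y/n_z = 0.703379393.
Intercept c from Hole 2: 1967 + 563584.12 − 4361869.44 = −3796318.33.
At (710066, 6201404): z_contact = −564398.05 + 4361939.78 − 3796318.33 = 1223.41 ft.
Depth below ground = 1631.2 − 1223.41 = 407.8 ft.

407.8 ft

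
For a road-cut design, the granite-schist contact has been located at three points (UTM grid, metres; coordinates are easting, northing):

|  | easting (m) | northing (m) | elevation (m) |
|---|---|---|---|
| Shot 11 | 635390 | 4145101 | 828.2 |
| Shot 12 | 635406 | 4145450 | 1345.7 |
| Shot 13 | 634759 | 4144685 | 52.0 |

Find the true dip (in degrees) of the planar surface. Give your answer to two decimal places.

56.20°

Two edge vectors: Shot 11→Shot 12 = (16, 349, 517.5), Shot 11→Shot 13 = (-631, -416, -776.2).
Normal n = (Shot 11→Shot 12) × (Shot 11→Shot 13) = (-55613.8, -314123.3, 213563).
So ∂z/∂easting = −n_x/n_z = 0.26041 and ∂z/∂northing = −n_y/n_z = 1.47087.
Gradient magnitude |∇z| = √(a² + b²) = √(0.06781 + 2.16346) = 1.49374.
True dip = arctan(1.49374) = 56.20°, dipping toward S (azimuth ≈ 190°).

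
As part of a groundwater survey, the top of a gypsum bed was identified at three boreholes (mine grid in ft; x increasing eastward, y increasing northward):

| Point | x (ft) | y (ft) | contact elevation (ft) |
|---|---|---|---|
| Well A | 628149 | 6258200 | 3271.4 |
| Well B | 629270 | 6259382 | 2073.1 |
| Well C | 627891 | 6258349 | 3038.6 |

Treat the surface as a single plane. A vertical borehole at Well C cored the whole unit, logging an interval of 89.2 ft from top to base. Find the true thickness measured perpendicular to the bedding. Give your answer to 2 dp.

56.40 ft

Two edge vectors: Well A→Well B = (1121, 1182, -1198.3), Well A→Well C = (-258, 149, -232.8).
Normal n = (Well A→Well B) × (Well A→Well C) = (-96622.9, 570130.2, 471985).
So ∂z/∂x = −n_x/n_z = 0.20472 and ∂z/∂y = −n_y/n_z = −1.20794.
|∇z| = √(a²+b²) = 1.22517, so dip δ = arctan(1.22517) = 50.78°.
True thickness = vertical thickness × cos δ = 89.2 × cos 50.78° = 56.40 ft.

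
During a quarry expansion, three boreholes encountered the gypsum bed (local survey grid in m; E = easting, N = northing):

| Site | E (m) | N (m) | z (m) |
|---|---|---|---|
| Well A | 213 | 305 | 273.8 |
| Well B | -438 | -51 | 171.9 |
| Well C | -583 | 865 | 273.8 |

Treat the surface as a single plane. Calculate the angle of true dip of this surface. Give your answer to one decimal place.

8.7°

Let the plane be z = a·E + b·N + c.
Well B−Well A: −651a − 356b = −101.9;  Well C−Well A: −796a + 560b = 0.
Solving gives a = 0.08807, b = 0.12519.
Gradient magnitude |∇z| = √(a² + b²) = √(0.00776 + 0.01567) = 0.15306.
True dip = arctan(0.15306) = 8.7°, dipping toward SW (azimuth ≈ 215°).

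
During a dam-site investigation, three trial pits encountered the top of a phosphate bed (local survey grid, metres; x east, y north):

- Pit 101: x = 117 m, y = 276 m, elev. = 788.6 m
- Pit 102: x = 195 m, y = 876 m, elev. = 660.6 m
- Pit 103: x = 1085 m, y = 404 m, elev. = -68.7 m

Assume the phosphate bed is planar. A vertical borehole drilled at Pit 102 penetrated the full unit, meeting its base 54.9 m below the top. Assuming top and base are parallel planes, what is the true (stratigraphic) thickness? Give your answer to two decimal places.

Let the plane be z = a·x + b·y + c.
Pit 102−Pit 101: 78a + 600b = −128;  Pit 103−Pit 101: 968a + 128b = −857.3.
Solving gives a = −0.87243, b = −0.09992.
|∇z| = √(a²+b²) = 0.87813, so dip δ = arctan(0.87813) = 41.29°.
True thickness = vertical thickness × cos δ = 54.9 × cos 41.29° = 41.25 m.

41.25 m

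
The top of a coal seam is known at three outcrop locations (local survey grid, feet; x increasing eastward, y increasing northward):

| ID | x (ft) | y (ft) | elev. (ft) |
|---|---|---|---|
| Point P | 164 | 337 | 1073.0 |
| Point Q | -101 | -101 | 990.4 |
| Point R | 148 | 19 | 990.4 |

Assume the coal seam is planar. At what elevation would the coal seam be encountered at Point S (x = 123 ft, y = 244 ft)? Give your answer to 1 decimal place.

Two edge vectors: Point P→Point Q = (-265, -438, -82.6), Point P→Point R = (-16, -318, -82.6).
Normal n = (Point P→Point Q) × (Point P→Point R) = (9912, -20567.4, 77262).
So ∂z/∂x = −n_x/n_z = −0.12829 and ∂z/∂y = −n_y/n_z = 0.26620.
Intercept c from Point P: 1073 + 21.04 − 89.71 = 1004.33.
At (123, 244): z = −15.8 + 65.0 + 1004.33 = 1053.5 ft.

1053.5 ft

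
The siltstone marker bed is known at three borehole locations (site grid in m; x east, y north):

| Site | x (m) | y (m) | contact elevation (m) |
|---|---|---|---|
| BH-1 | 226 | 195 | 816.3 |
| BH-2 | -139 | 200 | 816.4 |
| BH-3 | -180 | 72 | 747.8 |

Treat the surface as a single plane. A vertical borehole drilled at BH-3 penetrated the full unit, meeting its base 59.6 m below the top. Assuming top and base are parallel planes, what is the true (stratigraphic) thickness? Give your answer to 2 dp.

52.58 m

Two edge vectors: BH-1→BH-2 = (-365, 5, 0.1), BH-1→BH-3 = (-406, -123, -68.5).
Normal n = (BH-1→BH-2) × (BH-1→BH-3) = (-330.2, -25043.1, 46925).
So ∂z/∂x = −n_x/n_z = 0.00704 and ∂z/∂y = −n_y/n_z = 0.53368.
|∇z| = √(a²+b²) = 0.53373, so dip δ = arctan(0.53373) = 28.09°.
True thickness = vertical thickness × cos δ = 59.6 × cos 28.09° = 52.58 m.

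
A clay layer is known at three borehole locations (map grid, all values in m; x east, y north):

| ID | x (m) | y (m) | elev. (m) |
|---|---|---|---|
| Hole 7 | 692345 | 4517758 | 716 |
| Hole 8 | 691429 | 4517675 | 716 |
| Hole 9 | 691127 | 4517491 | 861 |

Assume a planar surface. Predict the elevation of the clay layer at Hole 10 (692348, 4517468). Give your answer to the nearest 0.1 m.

Let the plane be z = a·x + b·y + c.
Hole 8−Hole 7: −916a − 83b = 0;  Hole 9−Hole 7: −1218a − 267b = 145.
Solving gives a = 0.083880456, b = −0.925716835.
Then c = 716 − a·692345 − b·4517758 = 4124806.42.
At (692348, 4517468): z = 58074.5 − 4181896.2 + 4124806.42 = 984.7 m.

984.7 m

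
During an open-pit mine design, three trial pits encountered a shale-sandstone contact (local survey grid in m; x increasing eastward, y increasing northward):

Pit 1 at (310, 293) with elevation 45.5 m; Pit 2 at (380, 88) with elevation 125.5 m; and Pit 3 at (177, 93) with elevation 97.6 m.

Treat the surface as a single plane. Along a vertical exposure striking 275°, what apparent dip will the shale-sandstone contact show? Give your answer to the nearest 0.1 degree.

Let the plane be z = a·x + b·y + c.
Pit 2−Pit 1: 70a − 205b = 80;  Pit 3−Pit 1: −133a − 200b = 52.1.
Solving gives a = 0.12891, b = −0.34623.
Unit vector along 275° is (sin 275°, cos 275°) = (-0.9962, 0.0872).
Slope in that direction = a·(-0.9962) + b·(0.0872) = −0.15860.
Apparent dip = arctan|0.15860| = 9.0° (true dip is 20.3°, so apparent ≤ true as expected).

9.0°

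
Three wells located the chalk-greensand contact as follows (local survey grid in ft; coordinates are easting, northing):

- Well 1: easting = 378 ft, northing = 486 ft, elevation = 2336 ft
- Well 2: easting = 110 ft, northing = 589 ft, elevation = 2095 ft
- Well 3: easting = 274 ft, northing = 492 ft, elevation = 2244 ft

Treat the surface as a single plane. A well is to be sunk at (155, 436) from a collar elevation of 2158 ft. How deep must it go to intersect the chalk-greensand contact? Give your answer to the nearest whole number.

Let the plane be z = a·easting + b·northing + c.
Well 2−Well 1: −268a + 103b = −241;  Well 3−Well 1: −104a + 6b = −92.
Solving gives a = 0.88203, b = −0.04482.
Then c = 2336 − a·378 − b·486 = 2024.37.
At (155, 436): z_contact = 136.7 − 19.5 + 2024.37 = 2141.5 ft.
Depth below ground = 2158 − 2141.5 = 16 ft.

16 ft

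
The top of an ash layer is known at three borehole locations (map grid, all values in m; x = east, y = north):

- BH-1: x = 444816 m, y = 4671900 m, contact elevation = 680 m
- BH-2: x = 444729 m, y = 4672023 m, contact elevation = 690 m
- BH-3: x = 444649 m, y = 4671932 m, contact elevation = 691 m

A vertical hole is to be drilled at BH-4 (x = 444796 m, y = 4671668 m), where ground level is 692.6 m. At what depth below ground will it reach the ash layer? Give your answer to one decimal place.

Two edge vectors: BH-1→BH-2 = (-87, 123, 10), BH-1→BH-3 = (-167, 32, 11).
Normal n = (BH-1→BH-2) × (BH-1→BH-3) = (1033, -713, 17757).
So ∂z/∂x = −n_x/n_z = −0.058174241 and ∂z/∂y = −n_y/n_z = 0.040153179.
Intercept c from BH-1: 680 + 25876.83 − 187591.64 = −161034.80.
At (444796, 4671668): z_contact = −25875.67 + 187582.32 − 161034.80 = 671.85 m.
Depth below ground = 692.6 − 671.85 = 20.8 m.

20.8 m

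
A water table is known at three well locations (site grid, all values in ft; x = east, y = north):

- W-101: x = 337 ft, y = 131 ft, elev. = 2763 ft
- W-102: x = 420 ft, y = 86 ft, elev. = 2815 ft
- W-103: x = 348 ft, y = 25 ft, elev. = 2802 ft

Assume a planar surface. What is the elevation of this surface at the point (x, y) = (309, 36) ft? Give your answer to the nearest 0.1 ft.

2780.8 ft

Two edge vectors: W-101→W-102 = (83, -45, 52), W-101→W-103 = (11, -106, 39).
Normal n = (W-101→W-102) × (W-101→W-103) = (3757, -2665, -8303).
So ∂z/∂x = −n_x/n_z = 0.45249 and ∂z/∂y = −n_y/n_z = −0.32097.
Intercept c from W-101: 2763 − 152.49 + 42.05 = 2652.56.
At (309, 36): z = 139.8 − 11.6 + 2652.56 = 2780.8 ft.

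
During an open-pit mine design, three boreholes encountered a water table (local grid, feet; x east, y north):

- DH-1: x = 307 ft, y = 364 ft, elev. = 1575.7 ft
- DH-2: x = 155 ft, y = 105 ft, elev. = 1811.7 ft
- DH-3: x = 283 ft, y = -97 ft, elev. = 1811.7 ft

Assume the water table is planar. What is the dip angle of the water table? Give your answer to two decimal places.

41.47°

Let the plane be z = a·x + b·y + c.
DH-2−DH-1: −152a − 259b = 236;  DH-3−DH-1: −24a − 461b = 236.
Solving gives a = −0.74655, b = −0.47306.
Gradient magnitude |∇z| = √(a² + b²) = √(0.55734 + 0.22379) = 0.88382.
True dip = arctan(0.88382) = 41.47°, dipping toward ENE (azimuth ≈ 058°).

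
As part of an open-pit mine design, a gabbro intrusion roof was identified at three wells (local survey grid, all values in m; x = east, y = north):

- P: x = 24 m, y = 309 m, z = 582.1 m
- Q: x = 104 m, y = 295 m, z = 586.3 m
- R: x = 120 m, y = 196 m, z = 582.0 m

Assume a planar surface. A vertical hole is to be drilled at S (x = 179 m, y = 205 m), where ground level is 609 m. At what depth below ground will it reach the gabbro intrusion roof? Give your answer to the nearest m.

Let the plane be z = a·x + b·y + c.
Q−P: 80a − 14b = 4.2;  R−P: 96a − 113b = −0.1.
Solving gives a = 0.06185, b = 0.05343.
Then c = 582.1 − a·24 − b·309 = 564.11.
At (179, 205): z_contact = 11.1 + 11.0 + 564.11 = 586.1 m.
Depth below ground = 609 − 586.1 = 23 m.

23 m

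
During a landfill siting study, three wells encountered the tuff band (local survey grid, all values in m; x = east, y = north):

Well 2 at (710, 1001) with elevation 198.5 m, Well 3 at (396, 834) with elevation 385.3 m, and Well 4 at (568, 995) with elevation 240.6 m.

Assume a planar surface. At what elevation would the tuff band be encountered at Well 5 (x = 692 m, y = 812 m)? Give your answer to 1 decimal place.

Let the plane be z = a·x + b·y + c.
Well 3−Well 2: −314a − 167b = 186.8;  Well 4−Well 2: −142a − 6b = 42.1.
Solving gives a = −0.270724, b = −0.609537.
Then c = 198.5 − a·710 − b·1001 = 1000.86.
At (692, 812): z = −187.3 − 494.9 + 1000.86 = 318.6 m.

318.6 m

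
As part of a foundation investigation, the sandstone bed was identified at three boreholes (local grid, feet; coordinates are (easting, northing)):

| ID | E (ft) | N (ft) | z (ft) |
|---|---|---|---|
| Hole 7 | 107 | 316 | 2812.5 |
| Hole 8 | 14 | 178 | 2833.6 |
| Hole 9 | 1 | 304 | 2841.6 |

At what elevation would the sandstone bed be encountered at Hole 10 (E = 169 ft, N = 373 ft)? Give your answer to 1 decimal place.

2797.2 ft

Let the plane be z = a·E + b·N + c.
Hole 8−Hole 7: −93a − 138b = 21.1;  Hole 9−Hole 7: −106a − 12b = 29.1.
Solving gives a = −0.27846, b = 0.03476.
Then c = 2812.5 − a·107 − b·316 = 2831.31.
At (169, 373): z = −47.1 + 13.0 + 2831.31 = 2797.2 ft.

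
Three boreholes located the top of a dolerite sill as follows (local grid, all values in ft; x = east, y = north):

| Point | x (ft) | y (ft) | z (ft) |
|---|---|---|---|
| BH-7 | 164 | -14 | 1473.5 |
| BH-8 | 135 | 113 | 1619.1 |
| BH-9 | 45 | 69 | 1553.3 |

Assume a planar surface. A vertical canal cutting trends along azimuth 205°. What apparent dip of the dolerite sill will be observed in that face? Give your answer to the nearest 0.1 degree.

Two edge vectors: BH-7→BH-8 = (-29, 127, 145.6), BH-7→BH-9 = (-119, 83, 79.8).
Normal n = (BH-7→BH-8) × (BH-7→BH-9) = (-1950.2, -15012.2, 12706).
So ∂z/∂x = −n_x/n_z = 0.15349 and ∂z/∂y = −n_y/n_z = 1.18150.
Unit vector along 205° is (sin 205°, cos 205°) = (-0.4226, -0.9063).
Slope in that direction = a·(-0.4226) + b·(-0.9063) = −1.13567.
Apparent dip = arctan|1.13567| = 48.6° (true dip is 50.0°, so apparent ≤ true as expected).

48.6°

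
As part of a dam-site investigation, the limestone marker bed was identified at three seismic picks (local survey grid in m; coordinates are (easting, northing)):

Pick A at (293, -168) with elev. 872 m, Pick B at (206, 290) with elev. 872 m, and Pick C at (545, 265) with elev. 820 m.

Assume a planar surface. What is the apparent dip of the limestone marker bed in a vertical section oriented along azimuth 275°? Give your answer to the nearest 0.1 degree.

Two edge vectors: Pick A→Pick B = (-87, 458, 0), Pick A→Pick C = (252, 433, -52).
Normal n = (Pick A→Pick B) × (Pick A→Pick C) = (-23816, -4524, -153087).
So ∂z/∂E = −n_x/n_z = −0.15557 and ∂z/∂N = −n_y/n_z = −0.02955.
Unit vector along 275° is (sin 275°, cos 275°) = (-0.9962, 0.0872).
Slope in that direction = a·(-0.9962) + b·(0.0872) = 0.15240.
Apparent dip = arctan|0.15240| = 8.7° (true dip is 9.0°, so apparent ≤ true as expected).

8.7°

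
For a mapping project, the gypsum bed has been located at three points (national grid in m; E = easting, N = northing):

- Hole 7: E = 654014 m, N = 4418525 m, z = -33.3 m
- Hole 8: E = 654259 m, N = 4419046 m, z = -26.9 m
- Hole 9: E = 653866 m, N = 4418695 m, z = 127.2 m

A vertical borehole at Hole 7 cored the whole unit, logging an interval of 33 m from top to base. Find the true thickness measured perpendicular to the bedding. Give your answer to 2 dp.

Two edge vectors: Hole 7→Hole 8 = (245, 521, 6.4), Hole 7→Hole 9 = (-148, 170, 160.5).
Normal n = (Hole 7→Hole 8) × (Hole 7→Hole 9) = (82532.5, -40269.7, 118758).
So ∂z/∂E = −n_x/n_z = −0.69496 and ∂z/∂N = −n_y/n_z = 0.33909.
|∇z| = √(a²+b²) = 0.77328, so dip δ = arctan(0.77328) = 37.71°.
True thickness = vertical thickness × cos δ = 33 × cos 37.71° = 26.11 m.

26.11 m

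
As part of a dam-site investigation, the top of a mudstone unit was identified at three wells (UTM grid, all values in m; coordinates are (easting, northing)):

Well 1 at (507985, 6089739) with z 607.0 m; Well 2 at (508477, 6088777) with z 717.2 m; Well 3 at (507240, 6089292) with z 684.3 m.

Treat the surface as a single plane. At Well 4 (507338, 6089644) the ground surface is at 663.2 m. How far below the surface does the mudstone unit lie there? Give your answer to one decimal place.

Let the plane be z = a·E + b·N + c.
Well 2−Well 1: 492a − 962b = 110.2;  Well 3−Well 1: −745a − 447b = 77.3.
Solving gives a = −0.026802076, b = −0.128260521.
Then c = 607 − a·507985 − b·6089739 = 795295.15.
At (507338, 6089644): z_contact = −13597.71 − 781060.91 + 795295.15 = 636.53 m.
Depth below ground = 663.2 − 636.53 = 26.7 m.

26.7 m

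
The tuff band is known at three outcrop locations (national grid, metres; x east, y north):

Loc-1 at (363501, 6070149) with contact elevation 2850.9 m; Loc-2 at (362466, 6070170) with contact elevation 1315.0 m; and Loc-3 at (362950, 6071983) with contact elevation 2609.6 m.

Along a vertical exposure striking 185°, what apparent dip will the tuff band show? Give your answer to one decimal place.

24.0°

Two edge vectors: Loc-1→Loc-2 = (-1035, 21, -1535.9), Loc-1→Loc-3 = (-551, 1834, -241.3).
Normal n = (Loc-1→Loc-2) × (Loc-1→Loc-3) = (2811773.3, 596535.4, -1886619).
So ∂z/∂x = −n_x/n_z = 1.49038 and ∂z/∂y = −n_y/n_z = 0.31619.
Unit vector along 185° is (sin 185°, cos 185°) = (-0.0872, -0.9962).
Slope in that direction = a·(-0.0872) + b·(-0.9962) = −0.44488.
Apparent dip = arctan|0.44488| = 24.0° (true dip is 56.7°, so apparent ≤ true as expected).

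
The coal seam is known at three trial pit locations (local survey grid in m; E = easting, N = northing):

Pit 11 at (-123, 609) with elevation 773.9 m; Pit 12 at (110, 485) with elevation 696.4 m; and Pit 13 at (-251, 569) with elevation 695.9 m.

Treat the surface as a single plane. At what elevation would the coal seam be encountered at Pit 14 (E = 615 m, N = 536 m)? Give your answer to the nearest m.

Let the plane be z = a·E + b·N + c.
Pit 12−Pit 11: 233a − 124b = −77.5;  Pit 13−Pit 11: −128a − 40b = −78.
Solving gives a = 0.26088, b = 1.11520.
Then c = 773.9 − a·-123 − b·609 = 126.83.
At (615, 536): z = 160.4 + 597.7 + 126.83 = 885.0 m.

885 m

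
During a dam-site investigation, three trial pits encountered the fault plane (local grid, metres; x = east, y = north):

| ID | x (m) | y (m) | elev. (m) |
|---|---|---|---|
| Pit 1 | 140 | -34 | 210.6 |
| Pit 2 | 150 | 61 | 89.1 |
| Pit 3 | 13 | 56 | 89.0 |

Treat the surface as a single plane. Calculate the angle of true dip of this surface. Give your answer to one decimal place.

52.1°

Two edge vectors: Pit 1→Pit 2 = (10, 95, -121.5), Pit 1→Pit 3 = (-127, 90, -121.6).
Normal n = (Pit 1→Pit 2) × (Pit 1→Pit 3) = (-617, 16646.5, 12965).
So ∂z/∂x = −n_x/n_z = 0.04759 and ∂z/∂y = −n_y/n_z = −1.28396.
Gradient magnitude |∇z| = √(a² + b²) = √(0.00226 + 1.64855) = 1.28484.
True dip = arctan(1.28484) = 52.1°, dipping toward N (azimuth ≈ 358°).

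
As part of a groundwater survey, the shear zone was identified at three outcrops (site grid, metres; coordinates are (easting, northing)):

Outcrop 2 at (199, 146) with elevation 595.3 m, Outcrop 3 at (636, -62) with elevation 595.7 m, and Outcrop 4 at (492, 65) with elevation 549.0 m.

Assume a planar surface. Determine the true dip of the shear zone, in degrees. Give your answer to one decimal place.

Two edge vectors: Outcrop 2→Outcrop 3 = (437, -208, 0.4), Outcrop 2→Outcrop 4 = (293, -81, -46.3).
Normal n = (Outcrop 2→Outcrop 3) × (Outcrop 2→Outcrop 4) = (9662.8, 20350.3, 25547).
So ∂z/∂E = −n_x/n_z = −0.37824 and ∂z/∂N = −n_y/n_z = −0.79658.
Gradient magnitude |∇z| = √(a² + b²) = √(0.14306 + 0.63454) = 0.88182.
True dip = arctan(0.88182) = 41.4°, dipping toward NNE (azimuth ≈ 025°).

41.4°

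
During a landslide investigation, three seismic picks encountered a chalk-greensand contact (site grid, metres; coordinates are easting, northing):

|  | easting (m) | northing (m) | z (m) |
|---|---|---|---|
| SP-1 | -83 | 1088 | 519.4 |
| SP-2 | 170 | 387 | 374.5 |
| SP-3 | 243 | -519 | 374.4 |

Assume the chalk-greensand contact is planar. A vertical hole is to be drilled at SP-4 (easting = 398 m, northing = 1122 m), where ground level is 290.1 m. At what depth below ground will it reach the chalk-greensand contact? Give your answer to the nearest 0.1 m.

Two edge vectors: SP-1→SP-2 = (253, -701, -144.9), SP-1→SP-3 = (326, -1607, -145).
Normal n = (SP-1→SP-2) × (SP-1→SP-3) = (-131209.3, -10552.4, -178045).
So ∂z/∂easting = −n_x/n_z = −0.736945 and ∂z/∂northing = −n_y/n_z = −0.059268.
Intercept c from SP-1: 519.4 − 61.17 + 64.48 = 522.72.
At (398, 1122): z_contact = −293.30 − 66.50 + 522.72 = 162.91 m.
Depth below ground = 290.1 − 162.91 = 127.2 m.

127.2 m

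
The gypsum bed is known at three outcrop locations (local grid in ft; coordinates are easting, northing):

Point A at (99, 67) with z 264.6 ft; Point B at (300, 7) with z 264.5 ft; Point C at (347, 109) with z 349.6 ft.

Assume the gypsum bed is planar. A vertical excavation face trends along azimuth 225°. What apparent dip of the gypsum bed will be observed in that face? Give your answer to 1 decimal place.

34.0°

Two edge vectors: Point A→Point B = (201, -60, -0.1), Point A→Point C = (248, 42, 85).
Normal n = (Point A→Point B) × (Point A→Point C) = (-5095.8, -17109.8, 23322).
So ∂z/∂easting = −n_x/n_z = 0.21850 and ∂z/∂northing = −n_y/n_z = 0.73363.
Unit vector along 225° is (sin 225°, cos 225°) = (-0.7071, -0.7071).
Slope in that direction = a·(-0.7071) + b·(-0.7071) = −0.67326.
Apparent dip = arctan|0.67326| = 34.0° (true dip is 37.4°, so apparent ≤ true as expected).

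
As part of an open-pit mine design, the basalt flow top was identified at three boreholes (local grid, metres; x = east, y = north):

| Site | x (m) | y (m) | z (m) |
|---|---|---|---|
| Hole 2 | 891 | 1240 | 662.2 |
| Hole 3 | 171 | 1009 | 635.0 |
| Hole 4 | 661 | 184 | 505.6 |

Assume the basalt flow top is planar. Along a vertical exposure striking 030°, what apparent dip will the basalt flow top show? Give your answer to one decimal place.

7.1°

Two edge vectors: Hole 2→Hole 3 = (-720, -231, -27.2), Hole 2→Hole 4 = (-230, -1056, -156.6).
Normal n = (Hole 2→Hole 3) × (Hole 2→Hole 4) = (7451.4, -106496, 707190).
So ∂z/∂x = −n_x/n_z = −0.01054 and ∂z/∂y = −n_y/n_z = 0.15059.
Unit vector along 030° is (sin 30°, cos 30°) = (0.5000, 0.8660).
Slope in that direction = a·(0.5000) + b·(0.8660) = 0.12515.
Apparent dip = arctan|0.12515| = 7.1° (true dip is 8.6°, so apparent ≤ true as expected).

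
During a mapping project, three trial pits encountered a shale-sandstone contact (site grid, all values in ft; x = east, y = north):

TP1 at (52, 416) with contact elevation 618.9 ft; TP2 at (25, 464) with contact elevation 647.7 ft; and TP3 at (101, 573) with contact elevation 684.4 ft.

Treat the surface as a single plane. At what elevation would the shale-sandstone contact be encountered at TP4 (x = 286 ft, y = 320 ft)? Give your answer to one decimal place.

523.7 ft

Two edge vectors: TP1→TP2 = (-27, 48, 28.8), TP1→TP3 = (49, 157, 65.5).
Normal n = (TP1→TP2) × (TP1→TP3) = (-1377.6, 3179.7, -6591).
So ∂z/∂x = −n_x/n_z = −0.20901 and ∂z/∂y = −n_y/n_z = 0.48243.
Intercept c from TP1: 618.9 + 10.87 − 200.69 = 429.08.
At (286, 320): z = −59.8 + 154.4 + 429.08 = 523.7 ft.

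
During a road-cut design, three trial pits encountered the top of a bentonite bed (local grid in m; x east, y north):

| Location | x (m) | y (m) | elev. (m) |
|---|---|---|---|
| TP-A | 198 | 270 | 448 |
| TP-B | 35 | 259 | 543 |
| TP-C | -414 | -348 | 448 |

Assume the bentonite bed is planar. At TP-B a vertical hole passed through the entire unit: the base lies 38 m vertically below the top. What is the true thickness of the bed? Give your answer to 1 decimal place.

Two edge vectors: TP-A→TP-B = (-163, -11, 95), TP-A→TP-C = (-612, -618, 0).
Normal n = (TP-A→TP-B) × (TP-A→TP-C) = (58710, -58140, 94002).
So ∂z/∂x = −n_x/n_z = −0.62456 and ∂z/∂y = −n_y/n_z = 0.61850.
|∇z| = √(a²+b²) = 0.87899, so dip δ = arctan(0.87899) = 41.32°.
True thickness = vertical thickness × cos δ = 38 × cos 41.32° = 28.5 m.

28.5 m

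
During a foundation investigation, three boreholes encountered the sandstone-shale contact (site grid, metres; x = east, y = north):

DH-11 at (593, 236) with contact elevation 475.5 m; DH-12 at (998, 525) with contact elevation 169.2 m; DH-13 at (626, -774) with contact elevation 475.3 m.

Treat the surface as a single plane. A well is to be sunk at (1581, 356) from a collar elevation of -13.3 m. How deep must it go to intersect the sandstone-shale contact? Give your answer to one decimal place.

Let the plane be z = a·x + b·y + c.
DH-12−DH-11: 405a + 289b = −306.3;  DH-13−DH-11: 33a − 1010b = −0.2.
Solving gives a = −0.739203, b = −0.023954.
Then c = 475.5 − a·593 − b·236 = 919.50.
At (1581, 356): z_contact = −1168.68 − 8.53 + 919.50 = -257.71 m.
Depth below ground = -13.3 − (-257.71) = 244.4 m.

244.4 m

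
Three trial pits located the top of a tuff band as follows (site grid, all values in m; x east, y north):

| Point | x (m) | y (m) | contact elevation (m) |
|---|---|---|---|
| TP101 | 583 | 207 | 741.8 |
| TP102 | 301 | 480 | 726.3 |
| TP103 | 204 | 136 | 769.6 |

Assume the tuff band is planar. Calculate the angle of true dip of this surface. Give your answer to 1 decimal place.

7.0°

Two edge vectors: TP101→TP102 = (-282, 273, -15.5), TP101→TP103 = (-379, -71, 27.8).
Normal n = (TP101→TP102) × (TP101→TP103) = (6488.9, 13714.1, 123489).
So ∂z/∂x = −n_x/n_z = −0.05255 and ∂z/∂y = −n_y/n_z = −0.11106.
Gradient magnitude |∇z| = √(a² + b²) = √(0.00276 + 0.01233) = 0.12286.
True dip = arctan(0.12286) = 7.0°, dipping toward NNE (azimuth ≈ 025°).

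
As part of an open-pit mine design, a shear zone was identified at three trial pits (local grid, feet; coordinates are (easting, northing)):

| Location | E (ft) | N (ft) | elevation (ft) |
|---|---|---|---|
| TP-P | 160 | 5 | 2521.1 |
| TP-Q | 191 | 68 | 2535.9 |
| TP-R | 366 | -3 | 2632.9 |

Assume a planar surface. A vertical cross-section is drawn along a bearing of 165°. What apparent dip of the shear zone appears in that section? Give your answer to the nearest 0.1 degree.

Let the plane be z = a·E + b·N + c.
TP-Q−TP-P: 31a + 63b = 14.8;  TP-R−TP-P: 206a − 8b = 111.8.
Solving gives a = 0.54149, b = −0.03153.
Unit vector along 165° is (sin 165°, cos 165°) = (0.2588, -0.9659).
Slope in that direction = a·(0.2588) + b·(-0.9659) = 0.17060.
Apparent dip = arctan|0.17060| = 9.7° (true dip is 28.5°, so apparent ≤ true as expected).

9.7°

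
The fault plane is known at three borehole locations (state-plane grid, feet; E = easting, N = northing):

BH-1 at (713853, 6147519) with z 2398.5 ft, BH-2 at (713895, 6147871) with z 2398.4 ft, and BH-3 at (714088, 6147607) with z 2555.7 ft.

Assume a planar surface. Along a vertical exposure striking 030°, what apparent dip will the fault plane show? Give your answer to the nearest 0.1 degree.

15.5°

Two edge vectors: BH-1→BH-2 = (42, 352, -0.1), BH-1→BH-3 = (235, 88, 157.2).
Normal n = (BH-1→BH-2) × (BH-1→BH-3) = (55343.2, -6625.9, -79024).
So ∂z/∂E = −n_x/n_z = 0.70033 and ∂z/∂N = −n_y/n_z = −0.08385.
Unit vector along 030° is (sin 30°, cos 30°) = (0.5000, 0.8660).
Slope in that direction = a·(0.5000) + b·(0.8660) = 0.27755.
Apparent dip = arctan|0.27755| = 15.5° (true dip is 35.2°, so apparent ≤ true as expected).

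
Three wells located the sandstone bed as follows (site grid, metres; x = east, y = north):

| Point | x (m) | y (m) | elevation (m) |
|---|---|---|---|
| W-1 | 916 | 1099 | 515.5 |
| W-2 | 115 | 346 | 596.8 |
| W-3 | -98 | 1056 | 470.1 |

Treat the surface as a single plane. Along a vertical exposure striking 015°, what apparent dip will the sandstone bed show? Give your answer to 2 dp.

Two edge vectors: W-1→W-2 = (-801, -753, 81.3), W-1→W-3 = (-1014, -43, -45.4).
Normal n = (W-1→W-2) × (W-1→W-3) = (37682.1, -118803.6, -729099).
So ∂z/∂x = −n_x/n_z = 0.05168 and ∂z/∂y = −n_y/n_z = −0.16295.
Unit vector along 015° is (sin 15°, cos 15°) = (0.2588, 0.9659).
Slope in that direction = a·(0.2588) + b·(0.9659) = −0.14402.
Apparent dip = arctan|0.14402| = 8.20° (true dip is 9.7°, so apparent ≤ true as expected).

8.20°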